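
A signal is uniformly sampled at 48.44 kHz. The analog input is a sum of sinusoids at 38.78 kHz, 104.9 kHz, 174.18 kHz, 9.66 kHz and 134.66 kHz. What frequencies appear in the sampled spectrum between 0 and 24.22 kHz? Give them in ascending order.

fs/2 = 24.22 kHz.
38.78 kHz > fs/2 = 24.22 kHz, folds to fs − 38.78 kHz = 9.66 kHz.
104.9 kHz mod fs = 8.02 kHz.
8.02 kHz ≤ fs/2 = 24.22 kHz, appears at 8.02 kHz.
174.18 kHz mod fs = 28.86 kHz.
28.86 kHz > fs/2 = 24.22 kHz, folds to fs − 28.86 kHz = 19.58 kHz.
9.66 kHz ≤ fs/2 = 24.22 kHz, passes unchanged.
134.66 kHz mod fs = 37.78 kHz.
37.78 kHz > fs/2 = 24.22 kHz, folds to fs − 37.78 kHz = 10.66 kHz.
Distinct values: {8.02 kHz, 9.66 kHz, 10.66 kHz, 19.58 kHz}.

8.02 kHz, 9.66 kHz, 10.66 kHz, 19.58 kHz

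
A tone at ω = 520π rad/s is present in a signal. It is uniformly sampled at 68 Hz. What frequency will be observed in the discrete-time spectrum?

12 Hz

ω = 520π rad/s → f = ω/(2π) = 260 Hz.
260 Hz mod fs = 56 Hz.
56 Hz > fs/2 = 34 Hz, folds to fs − 56 Hz = 12 Hz.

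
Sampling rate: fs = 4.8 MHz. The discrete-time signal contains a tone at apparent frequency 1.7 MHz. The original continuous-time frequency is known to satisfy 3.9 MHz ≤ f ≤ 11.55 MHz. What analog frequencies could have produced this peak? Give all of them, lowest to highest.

Frequencies that alias to 1.7 MHz are k·fs ± 1.7 MHz for integer k ≥ 0.
k=0: 1.7 MHz.
k=1: 3.1 MHz, 6.5 MHz.
k=2: 7.9 MHz, 11.3 MHz.
k=3: 12.7 MHz, 16.1 MHz.
Within [3.9 MHz, 11.55 MHz]: 6.5 MHz, 7.9 MHz, 11.3 MHz.

6.5 MHz, 7.9 MHz, 11.3 MHz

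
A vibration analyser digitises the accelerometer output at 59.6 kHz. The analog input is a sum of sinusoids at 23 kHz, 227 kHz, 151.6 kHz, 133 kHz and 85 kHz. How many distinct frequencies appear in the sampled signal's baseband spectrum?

fs/2 = 29.8 kHz.
23 kHz ≤ fs/2 = 29.8 kHz, passes unchanged.
227 kHz mod fs = 48.2 kHz.
48.2 kHz > fs/2 = 29.8 kHz, folds to fs − 48.2 kHz = 11.4 kHz.
151.6 kHz mod fs = 32.4 kHz.
32.4 kHz > fs/2 = 29.8 kHz, folds to fs − 32.4 kHz = 27.2 kHz.
133 kHz mod fs = 13.8 kHz.
13.8 kHz ≤ fs/2 = 29.8 kHz, appears at 13.8 kHz.
85 kHz mod fs = 25.4 kHz.
25.4 kHz ≤ fs/2 = 29.8 kHz, appears at 25.4 kHz.
Distinct values: {11.4 kHz, 13.8 kHz, 23 kHz, 25.4 kHz, 27.2 kHz} → 5.

5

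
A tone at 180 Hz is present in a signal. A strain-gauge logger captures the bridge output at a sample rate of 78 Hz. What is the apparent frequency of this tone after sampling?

24 Hz

180 Hz mod fs = 24 Hz.
24 Hz ≤ fs/2 = 39 Hz, appears at 24 Hz.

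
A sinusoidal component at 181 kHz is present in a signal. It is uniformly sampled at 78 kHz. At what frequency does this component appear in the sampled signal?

181 kHz mod fs = 25 kHz.
25 kHz ≤ fs/2 = 39 kHz, appears at 25 kHz.

25 kHz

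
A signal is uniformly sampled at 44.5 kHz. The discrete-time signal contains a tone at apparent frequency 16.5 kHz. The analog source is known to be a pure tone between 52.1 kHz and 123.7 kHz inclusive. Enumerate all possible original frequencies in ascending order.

Frequencies that alias to 16.5 kHz are k·fs ± 16.5 kHz for integer k ≥ 0.
k=0: 16.5 kHz.
k=1: 28 kHz, 61 kHz.
k=2: 72.5 kHz, 105.5 kHz.
k=3: 117 kHz, 150 kHz.
k=4: 161.5 kHz, 194.5 kHz.
Within [52.1 kHz, 123.7 kHz]: 61 kHz, 72.5 kHz, 105.5 kHz, 117 kHz.

61 kHz, 72.5 kHz, 105.5 kHz, 117 kHz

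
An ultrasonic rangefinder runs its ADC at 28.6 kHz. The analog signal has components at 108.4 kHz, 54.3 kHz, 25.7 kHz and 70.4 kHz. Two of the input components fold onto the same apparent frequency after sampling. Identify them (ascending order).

fs/2 = 14.3 kHz.
108.4 kHz mod fs = 22.6 kHz.
22.6 kHz > fs/2 = 14.3 kHz, folds to fs − 22.6 kHz = 6 kHz.
54.3 kHz mod fs = 25.7 kHz.
25.7 kHz > fs/2 = 14.3 kHz, folds to fs − 25.7 kHz = 2.9 kHz.
25.7 kHz > fs/2 = 14.3 kHz, folds to fs − 25.7 kHz = 2.9 kHz.
70.4 kHz mod fs = 13.2 kHz.
13.2 kHz ≤ fs/2 = 14.3 kHz, appears at 13.2 kHz.
25.7 kHz and 54.3 kHz both map to 2.9 kHz.

25.7 kHz, 54.3 kHz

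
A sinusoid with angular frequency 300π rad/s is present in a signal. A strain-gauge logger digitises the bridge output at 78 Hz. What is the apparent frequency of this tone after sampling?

ω = 300π rad/s → f = ω/(2π) = 150 Hz.
150 Hz mod fs = 72 Hz.
72 Hz > fs/2 = 39 Hz, folds to fs − 72 Hz = 6 Hz.

6 Hz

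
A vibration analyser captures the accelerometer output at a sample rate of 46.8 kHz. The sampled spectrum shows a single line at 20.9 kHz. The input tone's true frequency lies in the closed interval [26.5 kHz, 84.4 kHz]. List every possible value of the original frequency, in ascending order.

Frequencies that alias to 20.9 kHz are k·fs ± 20.9 kHz for integer k ≥ 0.
k=0: 20.9 kHz.
k=1: 25.9 kHz, 67.7 kHz.
k=2: 72.7 kHz, 114.5 kHz.
k=3: 119.5 kHz, 161.3 kHz.
Within [26.5 kHz, 84.4 kHz]: 67.7 kHz, 72.7 kHz.

67.7 kHz, 72.7 kHz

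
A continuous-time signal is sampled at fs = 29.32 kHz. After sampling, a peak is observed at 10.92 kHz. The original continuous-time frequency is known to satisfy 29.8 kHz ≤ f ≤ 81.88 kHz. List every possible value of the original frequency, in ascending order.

Frequencies that alias to 10.92 kHz are k·fs ± 10.92 kHz for integer k ≥ 0.
k=0: 10.92 kHz.
k=1: 18.4 kHz, 40.24 kHz.
k=2: 47.72 kHz, 69.56 kHz.
k=3: 77.04 kHz, 98.88 kHz.
k=4: 106.36 kHz, 128.2 kHz.
Within [29.8 kHz, 81.88 kHz]: 40.24 kHz, 47.72 kHz, 69.56 kHz, 77.04 kHz.

40.24 kHz, 47.72 kHz, 69.56 kHz, 77.04 kHz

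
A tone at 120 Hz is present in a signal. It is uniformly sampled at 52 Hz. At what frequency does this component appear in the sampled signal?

16 Hz

120 Hz mod fs = 16 Hz.
16 Hz ≤ fs/2 = 26 Hz, appears at 16 Hz.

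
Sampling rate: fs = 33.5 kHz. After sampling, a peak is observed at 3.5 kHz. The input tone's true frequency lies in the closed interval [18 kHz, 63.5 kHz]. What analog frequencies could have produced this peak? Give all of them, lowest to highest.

30 kHz, 37 kHz, 63.5 kHz

Frequencies that alias to 3.5 kHz are k·fs ± 3.5 kHz for integer k ≥ 0.
k=0: 3.5 kHz.
k=1: 30 kHz, 37 kHz.
k=2: 63.5 kHz, 70.5 kHz.
k=3: 97 kHz, 104 kHz.
Within [18 kHz, 63.5 kHz]: 30 kHz, 37 kHz, 63.5 kHz.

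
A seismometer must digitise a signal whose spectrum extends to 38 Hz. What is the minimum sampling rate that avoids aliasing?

Nyquist rate = 2 × 38 Hz = 76 Hz.

76 Hz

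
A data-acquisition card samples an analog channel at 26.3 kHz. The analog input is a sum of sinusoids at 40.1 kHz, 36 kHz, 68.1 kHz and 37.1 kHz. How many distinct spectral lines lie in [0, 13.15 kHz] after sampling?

3

fs/2 = 13.15 kHz.
40.1 kHz mod fs = 13.8 kHz.
13.8 kHz > fs/2 = 13.15 kHz, folds to fs − 13.8 kHz = 12.5 kHz.
36 kHz mod fs = 9.7 kHz.
9.7 kHz ≤ fs/2 = 13.15 kHz, appears at 9.7 kHz.
68.1 kHz mod fs = 15.5 kHz.
15.5 kHz > fs/2 = 13.15 kHz, folds to fs − 15.5 kHz = 10.8 kHz.
37.1 kHz mod fs = 10.8 kHz.
10.8 kHz ≤ fs/2 = 13.15 kHz, appears at 10.8 kHz.
Distinct values: {9.7 kHz, 10.8 kHz, 12.5 kHz} → 3.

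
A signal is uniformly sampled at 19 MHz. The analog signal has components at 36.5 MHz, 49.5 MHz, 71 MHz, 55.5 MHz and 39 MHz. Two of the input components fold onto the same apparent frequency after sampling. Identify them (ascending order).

fs/2 = 9.5 MHz.
36.5 MHz mod fs = 17.5 MHz.
17.5 MHz > fs/2 = 9.5 MHz, folds to fs − 17.5 MHz = 1.5 MHz.
49.5 MHz mod fs = 11.5 MHz.
11.5 MHz > fs/2 = 9.5 MHz, folds to fs − 11.5 MHz = 7.5 MHz.
71 MHz mod fs = 14 MHz.
14 MHz > fs/2 = 9.5 MHz, folds to fs − 14 MHz = 5 MHz.
55.5 MHz mod fs = 17.5 MHz.
17.5 MHz > fs/2 = 9.5 MHz, folds to fs − 17.5 MHz = 1.5 MHz.
39 MHz mod fs = 1 MHz.
1 MHz ≤ fs/2 = 9.5 MHz, appears at 1 MHz.
36.5 MHz and 55.5 MHz both map to 1.5 MHz.

36.5 MHz, 55.5 MHz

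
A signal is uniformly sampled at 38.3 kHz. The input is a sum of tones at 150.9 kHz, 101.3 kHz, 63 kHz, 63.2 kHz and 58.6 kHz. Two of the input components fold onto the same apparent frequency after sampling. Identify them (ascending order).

63 kHz, 101.3 kHz

fs/2 = 19.15 kHz.
150.9 kHz mod fs = 36 kHz.
36 kHz > fs/2 = 19.15 kHz, folds to fs − 36 kHz = 2.3 kHz.
101.3 kHz mod fs = 24.7 kHz.
24.7 kHz > fs/2 = 19.15 kHz, folds to fs − 24.7 kHz = 13.6 kHz.
63 kHz mod fs = 24.7 kHz.
24.7 kHz > fs/2 = 19.15 kHz, folds to fs − 24.7 kHz = 13.6 kHz.
63.2 kHz mod fs = 24.9 kHz.
24.9 kHz > fs/2 = 19.15 kHz, folds to fs − 24.9 kHz = 13.4 kHz.
58.6 kHz mod fs = 20.3 kHz.
20.3 kHz > fs/2 = 19.15 kHz, folds to fs − 20.3 kHz = 18 kHz.
63 kHz and 101.3 kHz both map to 13.6 kHz.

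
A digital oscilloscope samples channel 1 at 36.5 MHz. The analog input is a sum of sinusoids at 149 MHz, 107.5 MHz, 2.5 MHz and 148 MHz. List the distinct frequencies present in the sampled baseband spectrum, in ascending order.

2 MHz, 2.5 MHz, 3 MHz

fs/2 = 18.25 MHz.
149 MHz mod fs = 3 MHz.
3 MHz ≤ fs/2 = 18.25 MHz, appears at 3 MHz.
107.5 MHz mod fs = 34.5 MHz.
34.5 MHz > fs/2 = 18.25 MHz, folds to fs − 34.5 MHz = 2 MHz.
2.5 MHz ≤ fs/2 = 18.25 MHz, passes unchanged.
148 MHz mod fs = 2 MHz.
2 MHz ≤ fs/2 = 18.25 MHz, appears at 2 MHz.
Distinct values: {2 MHz, 2.5 MHz, 3 MHz}.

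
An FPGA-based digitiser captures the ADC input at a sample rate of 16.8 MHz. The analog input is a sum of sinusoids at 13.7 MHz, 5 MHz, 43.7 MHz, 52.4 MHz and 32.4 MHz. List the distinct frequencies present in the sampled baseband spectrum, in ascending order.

fs/2 = 8.4 MHz.
13.7 MHz > fs/2 = 8.4 MHz, folds to fs − 13.7 MHz = 3.1 MHz.
5 MHz ≤ fs/2 = 8.4 MHz, passes unchanged.
43.7 MHz mod fs = 10.1 MHz.
10.1 MHz > fs/2 = 8.4 MHz, folds to fs − 10.1 MHz = 6.7 MHz.
52.4 MHz mod fs = 2 MHz.
2 MHz ≤ fs/2 = 8.4 MHz, appears at 2 MHz.
32.4 MHz mod fs = 15.6 MHz.
15.6 MHz > fs/2 = 8.4 MHz, folds to fs − 15.6 MHz = 1.2 MHz.
Distinct values: {1.2 MHz, 2 MHz, 3.1 MHz, 5 MHz, 6.7 MHz}.

1.2 MHz, 2 MHz, 3.1 MHz, 5 MHz, 6.7 MHz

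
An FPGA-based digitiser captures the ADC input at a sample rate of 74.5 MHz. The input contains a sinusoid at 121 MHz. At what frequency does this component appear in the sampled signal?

28 MHz

121 MHz mod fs = 46.5 MHz.
46.5 MHz > fs/2 = 37.25 MHz, folds to fs − 46.5 MHz = 28 MHz.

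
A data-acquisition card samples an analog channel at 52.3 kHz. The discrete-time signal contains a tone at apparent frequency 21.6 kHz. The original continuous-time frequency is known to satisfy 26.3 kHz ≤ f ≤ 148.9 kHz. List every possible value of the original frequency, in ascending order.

30.7 kHz, 73.9 kHz, 83 kHz, 126.2 kHz, 135.3 kHz

Frequencies that alias to 21.6 kHz are k·fs ± 21.6 kHz for integer k ≥ 0.
k=0: 21.6 kHz.
k=1: 30.7 kHz, 73.9 kHz.
k=2: 83 kHz, 126.2 kHz.
k=3: 135.3 kHz, 178.5 kHz.
k=4: 187.6 kHz, 230.8 kHz.
Within [26.3 kHz, 148.9 kHz]: 30.7 kHz, 73.9 kHz, 83 kHz, 126.2 kHz, 135.3 kHz.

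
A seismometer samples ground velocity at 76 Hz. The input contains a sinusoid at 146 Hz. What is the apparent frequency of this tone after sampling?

146 Hz mod fs = 70 Hz.
70 Hz > fs/2 = 38 Hz, folds to fs − 70 Hz = 6 Hz.

6 Hz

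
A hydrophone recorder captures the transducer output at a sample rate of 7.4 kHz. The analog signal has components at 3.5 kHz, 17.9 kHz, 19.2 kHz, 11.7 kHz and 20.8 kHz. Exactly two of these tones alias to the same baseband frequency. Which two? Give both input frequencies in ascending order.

fs/2 = 3.7 kHz.
3.5 kHz ≤ fs/2 = 3.7 kHz, passes unchanged.
17.9 kHz mod fs = 3.1 kHz.
3.1 kHz ≤ fs/2 = 3.7 kHz, appears at 3.1 kHz.
19.2 kHz mod fs = 4.4 kHz.
4.4 kHz > fs/2 = 3.7 kHz, folds to fs − 4.4 kHz = 3 kHz.
11.7 kHz mod fs = 4.3 kHz.
4.3 kHz > fs/2 = 3.7 kHz, folds to fs − 4.3 kHz = 3.1 kHz.
20.8 kHz mod fs = 6 kHz.
6 kHz > fs/2 = 3.7 kHz, folds to fs − 6 kHz = 1.4 kHz.
11.7 kHz and 17.9 kHz both map to 3.1 kHz.

11.7 kHz, 17.9 kHz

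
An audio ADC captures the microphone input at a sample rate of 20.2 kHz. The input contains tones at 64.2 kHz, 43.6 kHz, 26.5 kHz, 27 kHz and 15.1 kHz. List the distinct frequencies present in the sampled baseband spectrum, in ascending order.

fs/2 = 10.1 kHz.
64.2 kHz mod fs = 3.6 kHz.
3.6 kHz ≤ fs/2 = 10.1 kHz, appears at 3.6 kHz.
43.6 kHz mod fs = 3.2 kHz.
3.2 kHz ≤ fs/2 = 10.1 kHz, appears at 3.2 kHz.
26.5 kHz mod fs = 6.3 kHz.
6.3 kHz ≤ fs/2 = 10.1 kHz, appears at 6.3 kHz.
27 kHz mod fs = 6.8 kHz.
6.8 kHz ≤ fs/2 = 10.1 kHz, appears at 6.8 kHz.
15.1 kHz > fs/2 = 10.1 kHz, folds to fs − 15.1 kHz = 5.1 kHz.
Distinct values: {3.2 kHz, 3.6 kHz, 5.1 kHz, 6.3 kHz, 6.8 kHz}.

3.2 kHz, 3.6 kHz, 5.1 kHz, 6.3 kHz, 6.8 kHz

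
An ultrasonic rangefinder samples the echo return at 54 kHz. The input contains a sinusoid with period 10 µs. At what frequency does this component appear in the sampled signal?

8 kHz

T = 10 µs → f = 1/T = 100 kHz.
100 kHz mod fs = 46 kHz.
46 kHz > fs/2 = 27 kHz, folds to fs − 46 kHz = 8 kHz.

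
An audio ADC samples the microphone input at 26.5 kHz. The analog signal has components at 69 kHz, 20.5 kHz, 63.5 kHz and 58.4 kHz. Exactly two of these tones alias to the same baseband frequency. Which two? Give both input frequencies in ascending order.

fs/2 = 13.25 kHz.
69 kHz mod fs = 16 kHz.
16 kHz > fs/2 = 13.25 kHz, folds to fs − 16 kHz = 10.5 kHz.
20.5 kHz > fs/2 = 13.25 kHz, folds to fs − 20.5 kHz = 6 kHz.
63.5 kHz mod fs = 10.5 kHz.
10.5 kHz ≤ fs/2 = 13.25 kHz, appears at 10.5 kHz.
58.4 kHz mod fs = 5.4 kHz.
5.4 kHz ≤ fs/2 = 13.25 kHz, appears at 5.4 kHz.
63.5 kHz and 69 kHz both map to 10.5 kHz.

63.5 kHz, 69 kHz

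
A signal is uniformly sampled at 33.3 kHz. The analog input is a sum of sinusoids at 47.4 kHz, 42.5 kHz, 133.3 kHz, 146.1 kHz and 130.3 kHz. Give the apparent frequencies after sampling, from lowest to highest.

fs/2 = 16.65 kHz.
47.4 kHz mod fs = 14.1 kHz.
14.1 kHz ≤ fs/2 = 16.65 kHz, appears at 14.1 kHz.
42.5 kHz mod fs = 9.2 kHz.
9.2 kHz ≤ fs/2 = 16.65 kHz, appears at 9.2 kHz.
133.3 kHz mod fs = 0.1 kHz.
0.1 kHz ≤ fs/2 = 16.65 kHz, appears at 0.1 kHz.
146.1 kHz mod fs = 12.9 kHz.
12.9 kHz ≤ fs/2 = 16.65 kHz, appears at 12.9 kHz.
130.3 kHz mod fs = 30.4 kHz.
30.4 kHz > fs/2 = 16.65 kHz, folds to fs − 30.4 kHz = 2.9 kHz.
Distinct values: {0.1 kHz, 2.9 kHz, 9.2 kHz, 12.9 kHz, 14.1 kHz}.

0.1 kHz, 2.9 kHz, 9.2 kHz, 12.9 kHz, 14.1 kHz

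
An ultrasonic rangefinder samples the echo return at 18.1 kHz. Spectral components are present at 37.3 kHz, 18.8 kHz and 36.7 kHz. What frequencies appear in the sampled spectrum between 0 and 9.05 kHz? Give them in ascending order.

0.5 kHz, 0.7 kHz, 1.1 kHz

fs/2 = 9.05 kHz.
37.3 kHz mod fs = 1.1 kHz.
1.1 kHz ≤ fs/2 = 9.05 kHz, appears at 1.1 kHz.
18.8 kHz mod fs = 0.7 kHz.
0.7 kHz ≤ fs/2 = 9.05 kHz, appears at 0.7 kHz.
36.7 kHz mod fs = 0.5 kHz.
0.5 kHz ≤ fs/2 = 9.05 kHz, appears at 0.5 kHz.
Distinct values: {0.5 kHz, 0.7 kHz, 1.1 kHz}.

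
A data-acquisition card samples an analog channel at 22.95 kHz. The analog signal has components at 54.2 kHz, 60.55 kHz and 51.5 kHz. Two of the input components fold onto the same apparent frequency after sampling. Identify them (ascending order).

54.2 kHz, 60.55 kHz

fs/2 = 11.475 kHz.
54.2 kHz mod fs = 8.3 kHz.
8.3 kHz ≤ fs/2 = 11.475 kHz, appears at 8.3 kHz.
60.55 kHz mod fs = 14.65 kHz.
14.65 kHz > fs/2 = 11.475 kHz, folds to fs − 14.65 kHz = 8.3 kHz.
51.5 kHz mod fs = 5.6 kHz.
5.6 kHz ≤ fs/2 = 11.475 kHz, appears at 5.6 kHz.
54.2 kHz and 60.55 kHz both map to 8.3 kHz.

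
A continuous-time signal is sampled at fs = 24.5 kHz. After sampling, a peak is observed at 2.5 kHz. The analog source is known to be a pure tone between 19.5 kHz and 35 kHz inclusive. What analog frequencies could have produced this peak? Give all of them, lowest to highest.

22 kHz, 27 kHz

Frequencies that alias to 2.5 kHz are k·fs ± 2.5 kHz for integer k ≥ 0.
k=0: 2.5 kHz.
k=1: 22 kHz, 27 kHz.
k=2: 46.5 kHz, 51.5 kHz.
Within [19.5 kHz, 35 kHz]: 22 kHz, 27 kHz.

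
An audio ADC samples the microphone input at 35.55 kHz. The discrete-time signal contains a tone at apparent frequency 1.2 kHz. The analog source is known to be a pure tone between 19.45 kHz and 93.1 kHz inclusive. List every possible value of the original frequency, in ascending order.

Frequencies that alias to 1.2 kHz are k·fs ± 1.2 kHz for integer k ≥ 0.
k=0: 1.2 kHz.
k=1: 34.35 kHz, 36.75 kHz.
k=2: 69.9 kHz, 72.3 kHz.
k=3: 105.45 kHz, 107.85 kHz.
Within [19.45 kHz, 93.1 kHz]: 34.35 kHz, 36.75 kHz, 69.9 kHz, 72.3 kHz.

34.35 kHz, 36.75 kHz, 69.9 kHz, 72.3 kHz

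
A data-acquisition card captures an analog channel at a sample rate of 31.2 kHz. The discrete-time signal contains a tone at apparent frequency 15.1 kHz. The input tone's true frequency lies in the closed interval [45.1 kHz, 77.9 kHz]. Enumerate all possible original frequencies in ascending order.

Frequencies that alias to 15.1 kHz are k·fs ± 15.1 kHz for integer k ≥ 0.
k=0: 15.1 kHz.
k=1: 16.1 kHz, 46.3 kHz.
k=2: 47.3 kHz, 77.5 kHz.
k=3: 78.5 kHz, 108.7 kHz.
Within [45.1 kHz, 77.9 kHz]: 46.3 kHz, 47.3 kHz, 77.5 kHz.

46.3 kHz, 47.3 kHz, 77.5 kHz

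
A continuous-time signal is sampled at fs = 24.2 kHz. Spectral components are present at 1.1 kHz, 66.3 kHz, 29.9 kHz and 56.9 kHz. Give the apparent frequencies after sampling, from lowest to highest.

fs/2 = 12.1 kHz.
1.1 kHz ≤ fs/2 = 12.1 kHz, passes unchanged.
66.3 kHz mod fs = 17.9 kHz.
17.9 kHz > fs/2 = 12.1 kHz, folds to fs − 17.9 kHz = 6.3 kHz.
29.9 kHz mod fs = 5.7 kHz.
5.7 kHz ≤ fs/2 = 12.1 kHz, appears at 5.7 kHz.
56.9 kHz mod fs = 8.5 kHz.
8.5 kHz ≤ fs/2 = 12.1 kHz, appears at 8.5 kHz.
Distinct values: {1.1 kHz, 5.7 kHz, 6.3 kHz, 8.5 kHz}.

1.1 kHz, 5.7 kHz, 6.3 kHz, 8.5 kHz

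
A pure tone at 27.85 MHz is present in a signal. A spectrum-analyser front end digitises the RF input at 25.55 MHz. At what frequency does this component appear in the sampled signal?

2.3 MHz

27.85 MHz mod fs = 2.3 MHz.
2.3 MHz ≤ fs/2 = 12.775 MHz, appears at 2.3 MHz.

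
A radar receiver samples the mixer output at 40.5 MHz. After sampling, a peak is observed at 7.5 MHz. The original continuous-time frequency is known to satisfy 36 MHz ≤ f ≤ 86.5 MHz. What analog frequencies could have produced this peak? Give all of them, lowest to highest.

Frequencies that alias to 7.5 MHz are k·fs ± 7.5 MHz for integer k ≥ 0.
k=0: 7.5 MHz.
k=1: 33 MHz, 48 MHz.
k=2: 73.5 MHz, 88.5 MHz.
k=3: 114 MHz, 129 MHz.
Within [36 MHz, 86.5 MHz]: 48 MHz, 73.5 MHz.

48 MHz, 73.5 MHz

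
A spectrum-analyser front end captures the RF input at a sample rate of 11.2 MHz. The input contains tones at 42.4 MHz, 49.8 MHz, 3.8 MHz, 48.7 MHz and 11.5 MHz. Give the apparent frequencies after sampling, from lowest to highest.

0.3 MHz, 2.4 MHz, 3.8 MHz, 3.9 MHz, 5 MHz

fs/2 = 5.6 MHz.
42.4 MHz mod fs = 8.8 MHz.
8.8 MHz > fs/2 = 5.6 MHz, folds to fs − 8.8 MHz = 2.4 MHz.
49.8 MHz mod fs = 5 MHz.
5 MHz ≤ fs/2 = 5.6 MHz, appears at 5 MHz.
3.8 MHz ≤ fs/2 = 5.6 MHz, passes unchanged.
48.7 MHz mod fs = 3.9 MHz.
3.9 MHz ≤ fs/2 = 5.6 MHz, appears at 3.9 MHz.
11.5 MHz mod fs = 0.3 MHz.
0.3 MHz ≤ fs/2 = 5.6 MHz, appears at 0.3 MHz.
Distinct values: {0.3 MHz, 2.4 MHz, 3.8 MHz, 3.9 MHz, 5 MHz}.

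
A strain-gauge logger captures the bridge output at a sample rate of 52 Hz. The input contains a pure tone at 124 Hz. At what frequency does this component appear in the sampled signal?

20 Hz

124 Hz mod fs = 20 Hz.
20 Hz ≤ fs/2 = 26 Hz, appears at 20 Hz.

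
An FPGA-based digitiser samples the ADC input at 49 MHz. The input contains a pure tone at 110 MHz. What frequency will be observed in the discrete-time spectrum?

110 MHz mod fs = 12 MHz.
12 MHz ≤ fs/2 = 24.5 MHz, appears at 12 MHz.

12 MHz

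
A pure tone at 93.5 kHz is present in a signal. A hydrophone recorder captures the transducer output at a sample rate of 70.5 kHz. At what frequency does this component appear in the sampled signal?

93.5 kHz mod fs = 23 kHz.
23 kHz ≤ fs/2 = 35.25 kHz, appears at 23 kHz.

23 kHz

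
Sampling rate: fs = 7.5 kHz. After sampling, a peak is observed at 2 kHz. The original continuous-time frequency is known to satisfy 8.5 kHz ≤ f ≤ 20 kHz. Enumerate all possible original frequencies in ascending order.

9.5 kHz, 13 kHz, 17 kHz

Frequencies that alias to 2 kHz are k·fs ± 2 kHz for integer k ≥ 0.
k=0: 2 kHz.
k=1: 5.5 kHz, 9.5 kHz.
k=2: 13 kHz, 17 kHz.
k=3: 20.5 kHz, 24.5 kHz.
Within [8.5 kHz, 20 kHz]: 9.5 kHz, 13 kHz, 17 kHz.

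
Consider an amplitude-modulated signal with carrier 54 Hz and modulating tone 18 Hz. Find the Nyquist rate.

AM sidebands sit at fc ± fm = 36 Hz and 72 Hz.
Highest-frequency component: 72 Hz.
Nyquist rate = 2 × 72 Hz = 144 Hz.

144 Hz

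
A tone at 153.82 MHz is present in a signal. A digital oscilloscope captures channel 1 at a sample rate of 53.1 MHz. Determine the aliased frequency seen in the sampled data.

5.48 MHz

153.82 MHz mod fs = 47.62 MHz.
47.62 MHz > fs/2 = 26.55 MHz, folds to fs − 47.62 MHz = 5.48 MHz.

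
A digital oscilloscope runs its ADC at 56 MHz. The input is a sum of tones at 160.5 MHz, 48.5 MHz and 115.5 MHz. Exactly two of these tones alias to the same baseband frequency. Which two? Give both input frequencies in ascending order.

fs/2 = 28 MHz.
160.5 MHz mod fs = 48.5 MHz.
48.5 MHz > fs/2 = 28 MHz, folds to fs − 48.5 MHz = 7.5 MHz.
48.5 MHz > fs/2 = 28 MHz, folds to fs − 48.5 MHz = 7.5 MHz.
115.5 MHz mod fs = 3.5 MHz.
3.5 MHz ≤ fs/2 = 28 MHz, appears at 3.5 MHz.
48.5 MHz and 160.5 MHz both map to 7.5 MHz.

48.5 MHz, 160.5 MHz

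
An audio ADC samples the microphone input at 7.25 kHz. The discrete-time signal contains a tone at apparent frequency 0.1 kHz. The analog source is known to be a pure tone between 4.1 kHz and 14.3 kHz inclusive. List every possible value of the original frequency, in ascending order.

Frequencies that alias to 0.1 kHz are k·fs ± 0.1 kHz for integer k ≥ 0.
k=0: 0.1 kHz.
k=1: 7.15 kHz, 7.35 kHz.
k=2: 14.4 kHz, 14.6 kHz.
Within [4.1 kHz, 14.3 kHz]: 7.15 kHz, 7.35 kHz.

7.15 kHz, 7.35 kHz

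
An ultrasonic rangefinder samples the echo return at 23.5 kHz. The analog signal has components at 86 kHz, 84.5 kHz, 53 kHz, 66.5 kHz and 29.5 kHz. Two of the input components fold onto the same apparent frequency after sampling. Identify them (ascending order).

fs/2 = 11.75 kHz.
86 kHz mod fs = 15.5 kHz.
15.5 kHz > fs/2 = 11.75 kHz, folds to fs − 15.5 kHz = 8 kHz.
84.5 kHz mod fs = 14 kHz.
14 kHz > fs/2 = 11.75 kHz, folds to fs − 14 kHz = 9.5 kHz.
53 kHz mod fs = 6 kHz.
6 kHz ≤ fs/2 = 11.75 kHz, appears at 6 kHz.
66.5 kHz mod fs = 19.5 kHz.
19.5 kHz > fs/2 = 11.75 kHz, folds to fs − 19.5 kHz = 4 kHz.
29.5 kHz mod fs = 6 kHz.
6 kHz ≤ fs/2 = 11.75 kHz, appears at 6 kHz.
29.5 kHz and 53 kHz both map to 6 kHz.

29.5 kHz, 53 kHz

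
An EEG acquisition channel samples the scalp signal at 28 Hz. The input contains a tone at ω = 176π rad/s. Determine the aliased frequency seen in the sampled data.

4 Hz

ω = 176π rad/s → f = ω/(2π) = 88 Hz.
88 Hz mod fs = 4 Hz.
4 Hz ≤ fs/2 = 14 Hz, appears at 4 Hz.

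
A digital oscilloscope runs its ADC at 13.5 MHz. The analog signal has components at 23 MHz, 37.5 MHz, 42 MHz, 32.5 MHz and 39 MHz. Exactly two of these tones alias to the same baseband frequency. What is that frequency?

fs/2 = 6.75 MHz.
23 MHz mod fs = 9.5 MHz.
9.5 MHz > fs/2 = 6.75 MHz, folds to fs − 9.5 MHz = 4 MHz.
37.5 MHz mod fs = 10.5 MHz.
10.5 MHz > fs/2 = 6.75 MHz, folds to fs − 10.5 MHz = 3 MHz.
42 MHz mod fs = 1.5 MHz.
1.5 MHz ≤ fs/2 = 6.75 MHz, appears at 1.5 MHz.
32.5 MHz mod fs = 5.5 MHz.
5.5 MHz ≤ fs/2 = 6.75 MHz, appears at 5.5 MHz.
39 MHz mod fs = 12 MHz.
12 MHz > fs/2 = 6.75 MHz, folds to fs − 12 MHz = 1.5 MHz.
39 MHz and 42 MHz both map to 1.5 MHz.

1.5 MHz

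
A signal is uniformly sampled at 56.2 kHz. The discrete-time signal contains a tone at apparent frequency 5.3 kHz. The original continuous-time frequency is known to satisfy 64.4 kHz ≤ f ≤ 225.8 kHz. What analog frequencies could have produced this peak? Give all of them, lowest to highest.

Frequencies that alias to 5.3 kHz are k·fs ± 5.3 kHz for integer k ≥ 0.
k=0: 5.3 kHz.
k=1: 50.9 kHz, 61.5 kHz.
k=2: 107.1 kHz, 117.7 kHz.
k=3: 163.3 kHz, 173.9 kHz.
k=4: 219.5 kHz, 230.1 kHz.
k=5: 275.7 kHz, 286.3 kHz.
Within [64.4 kHz, 225.8 kHz]: 107.1 kHz, 117.7 kHz, 163.3 kHz, 173.9 kHz, 219.5 kHz.

107.1 kHz, 117.7 kHz, 163.3 kHz, 173.9 kHz, 219.5 kHz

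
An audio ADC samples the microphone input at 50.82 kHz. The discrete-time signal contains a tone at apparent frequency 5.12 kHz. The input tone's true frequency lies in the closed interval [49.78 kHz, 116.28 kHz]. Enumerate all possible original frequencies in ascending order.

Frequencies that alias to 5.12 kHz are k·fs ± 5.12 kHz for integer k ≥ 0.
k=0: 5.12 kHz.
k=1: 45.7 kHz, 55.94 kHz.
k=2: 96.52 kHz, 106.76 kHz.
k=3: 147.34 kHz, 157.58 kHz.
Within [49.78 kHz, 116.28 kHz]: 55.94 kHz, 96.52 kHz, 106.76 kHz.

55.94 kHz, 96.52 kHz, 106.76 kHz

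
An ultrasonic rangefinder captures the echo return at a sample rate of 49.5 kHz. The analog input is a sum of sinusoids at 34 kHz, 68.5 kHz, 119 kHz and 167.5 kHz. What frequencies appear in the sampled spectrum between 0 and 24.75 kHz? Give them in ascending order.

15.5 kHz, 19 kHz, 20 kHz

fs/2 = 24.75 kHz.
34 kHz > fs/2 = 24.75 kHz, folds to fs − 34 kHz = 15.5 kHz.
68.5 kHz mod fs = 19 kHz.
19 kHz ≤ fs/2 = 24.75 kHz, appears at 19 kHz.
119 kHz mod fs = 20 kHz.
20 kHz ≤ fs/2 = 24.75 kHz, appears at 20 kHz.
167.5 kHz mod fs = 19 kHz.
19 kHz ≤ fs/2 = 24.75 kHz, appears at 19 kHz.
Distinct values: {15.5 kHz, 19 kHz, 20 kHz}.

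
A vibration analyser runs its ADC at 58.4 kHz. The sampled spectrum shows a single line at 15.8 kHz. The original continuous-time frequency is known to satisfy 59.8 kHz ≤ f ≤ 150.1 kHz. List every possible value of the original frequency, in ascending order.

Frequencies that alias to 15.8 kHz are k·fs ± 15.8 kHz for integer k ≥ 0.
k=0: 15.8 kHz.
k=1: 42.6 kHz, 74.2 kHz.
k=2: 101 kHz, 132.6 kHz.
k=3: 159.4 kHz, 191 kHz.
Within [59.8 kHz, 150.1 kHz]: 74.2 kHz, 101 kHz, 132.6 kHz.

74.2 kHz, 101 kHz, 132.6 kHz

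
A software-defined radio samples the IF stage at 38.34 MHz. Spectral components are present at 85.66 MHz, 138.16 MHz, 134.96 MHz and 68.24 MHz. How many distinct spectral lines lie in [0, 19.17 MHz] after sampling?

fs/2 = 19.17 MHz.
85.66 MHz mod fs = 8.98 MHz.
8.98 MHz ≤ fs/2 = 19.17 MHz, appears at 8.98 MHz.
138.16 MHz mod fs = 23.14 MHz.
23.14 MHz > fs/2 = 19.17 MHz, folds to fs − 23.14 MHz = 15.2 MHz.
134.96 MHz mod fs = 19.94 MHz.
19.94 MHz > fs/2 = 19.17 MHz, folds to fs − 19.94 MHz = 18.4 MHz.
68.24 MHz mod fs = 29.9 MHz.
29.9 MHz > fs/2 = 19.17 MHz, folds to fs − 29.9 MHz = 8.44 MHz.
Distinct values: {8.44 MHz, 8.98 MHz, 15.2 MHz, 18.4 MHz} → 4.

4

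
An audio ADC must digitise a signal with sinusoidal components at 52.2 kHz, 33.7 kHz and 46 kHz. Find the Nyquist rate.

104.4 kHz

Highest-frequency component: 52.2 kHz.
Nyquist rate = 2 × 52.2 kHz = 104.4 kHz.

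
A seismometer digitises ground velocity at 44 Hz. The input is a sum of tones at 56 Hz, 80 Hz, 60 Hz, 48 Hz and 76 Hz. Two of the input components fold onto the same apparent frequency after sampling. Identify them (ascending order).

fs/2 = 22 Hz.
56 Hz mod fs = 12 Hz.
12 Hz ≤ fs/2 = 22 Hz, appears at 12 Hz.
80 Hz mod fs = 36 Hz.
36 Hz > fs/2 = 22 Hz, folds to fs − 36 Hz = 8 Hz.
60 Hz mod fs = 16 Hz.
16 Hz ≤ fs/2 = 22 Hz, appears at 16 Hz.
48 Hz mod fs = 4 Hz.
4 Hz ≤ fs/2 = 22 Hz, appears at 4 Hz.
76 Hz mod fs = 32 Hz.
32 Hz > fs/2 = 22 Hz, folds to fs − 32 Hz = 12 Hz.
56 Hz and 76 Hz both map to 12 Hz.

56 Hz, 76 Hz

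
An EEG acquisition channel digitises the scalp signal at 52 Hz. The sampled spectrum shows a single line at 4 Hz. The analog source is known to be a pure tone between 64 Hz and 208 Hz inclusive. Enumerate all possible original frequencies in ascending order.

Frequencies that alias to 4 Hz are k·fs ± 4 Hz for integer k ≥ 0.
k=0: 4 Hz.
k=1: 48 Hz, 56 Hz.
k=2: 100 Hz, 108 Hz.
k=3: 152 Hz, 160 Hz.
k=4: 204 Hz, 212 Hz.
k=5: 256 Hz, 264 Hz.
Within [64 Hz, 208 Hz]: 100 Hz, 108 Hz, 152 Hz, 160 Hz, 204 Hz.

100 Hz, 108 Hz, 152 Hz, 160 Hz, 204 Hz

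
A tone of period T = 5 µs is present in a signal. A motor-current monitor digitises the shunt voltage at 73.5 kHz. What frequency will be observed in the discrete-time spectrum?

T = 5 µs → f = 1/T = 200 kHz.
200 kHz mod fs = 53 kHz.
53 kHz > fs/2 = 36.75 kHz, folds to fs − 53 kHz = 20.5 kHz.

20.5 kHz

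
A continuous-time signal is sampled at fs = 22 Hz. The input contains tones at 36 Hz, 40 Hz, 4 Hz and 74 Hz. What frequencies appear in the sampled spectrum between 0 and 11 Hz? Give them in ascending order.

fs/2 = 11 Hz.
36 Hz mod fs = 14 Hz.
14 Hz > fs/2 = 11 Hz, folds to fs − 14 Hz = 8 Hz.
40 Hz mod fs = 18 Hz.
18 Hz > fs/2 = 11 Hz, folds to fs − 18 Hz = 4 Hz.
4 Hz ≤ fs/2 = 11 Hz, passes unchanged.
74 Hz mod fs = 8 Hz.
8 Hz ≤ fs/2 = 11 Hz, appears at 8 Hz.
Distinct values: {4 Hz, 8 Hz}.

4 Hz, 8 Hz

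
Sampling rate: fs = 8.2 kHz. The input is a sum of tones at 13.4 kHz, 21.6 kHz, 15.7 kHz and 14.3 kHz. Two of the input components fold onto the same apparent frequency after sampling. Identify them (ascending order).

13.4 kHz, 21.6 kHz

fs/2 = 4.1 kHz.
13.4 kHz mod fs = 5.2 kHz.
5.2 kHz > fs/2 = 4.1 kHz, folds to fs − 5.2 kHz = 3 kHz.
21.6 kHz mod fs = 5.2 kHz.
5.2 kHz > fs/2 = 4.1 kHz, folds to fs − 5.2 kHz = 3 kHz.
15.7 kHz mod fs = 7.5 kHz.
7.5 kHz > fs/2 = 4.1 kHz, folds to fs − 7.5 kHz = 0.7 kHz.
14.3 kHz mod fs = 6.1 kHz.
6.1 kHz > fs/2 = 4.1 kHz, folds to fs − 6.1 kHz = 2.1 kHz.
13.4 kHz and 21.6 kHz both map to 3 kHz.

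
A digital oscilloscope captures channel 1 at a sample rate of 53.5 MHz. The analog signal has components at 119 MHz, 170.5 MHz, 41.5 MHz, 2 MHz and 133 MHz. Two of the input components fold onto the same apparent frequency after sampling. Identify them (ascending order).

41.5 MHz, 119 MHz

fs/2 = 26.75 MHz.
119 MHz mod fs = 12 MHz.
12 MHz ≤ fs/2 = 26.75 MHz, appears at 12 MHz.
170.5 MHz mod fs = 10 MHz.
10 MHz ≤ fs/2 = 26.75 MHz, appears at 10 MHz.
41.5 MHz > fs/2 = 26.75 MHz, folds to fs − 41.5 MHz = 12 MHz.
2 MHz ≤ fs/2 = 26.75 MHz, passes unchanged.
133 MHz mod fs = 26 MHz.
26 MHz ≤ fs/2 = 26.75 MHz, appears at 26 MHz.
41.5 MHz and 119 MHz both map to 12 MHz.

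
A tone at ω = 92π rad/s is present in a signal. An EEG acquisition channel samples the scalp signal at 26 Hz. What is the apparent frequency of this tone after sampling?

6 Hz

ω = 92π rad/s → f = ω/(2π) = 46 Hz.
46 Hz mod fs = 20 Hz.
20 Hz > fs/2 = 13 Hz, folds to fs − 20 Hz = 6 Hz.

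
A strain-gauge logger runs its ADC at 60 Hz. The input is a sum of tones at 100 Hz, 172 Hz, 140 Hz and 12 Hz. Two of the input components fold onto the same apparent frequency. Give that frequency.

fs/2 = 30 Hz.
100 Hz mod fs = 40 Hz.
40 Hz > fs/2 = 30 Hz, folds to fs − 40 Hz = 20 Hz.
172 Hz mod fs = 52 Hz.
52 Hz > fs/2 = 30 Hz, folds to fs − 52 Hz = 8 Hz.
140 Hz mod fs = 20 Hz.
20 Hz ≤ fs/2 = 30 Hz, appears at 20 Hz.
12 Hz ≤ fs/2 = 30 Hz, passes unchanged.
100 Hz and 140 Hz both map to 20 Hz.

20 Hz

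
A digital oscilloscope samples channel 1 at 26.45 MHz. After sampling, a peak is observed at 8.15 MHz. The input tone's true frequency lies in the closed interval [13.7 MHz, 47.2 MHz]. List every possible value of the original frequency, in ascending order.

Frequencies that alias to 8.15 MHz are k·fs ± 8.15 MHz for integer k ≥ 0.
k=0: 8.15 MHz.
k=1: 18.3 MHz, 34.6 MHz.
k=2: 44.75 MHz, 61.05 MHz.
k=3: 71.2 MHz, 87.5 MHz.
Within [13.7 MHz, 47.2 MHz]: 18.3 MHz, 34.6 MHz, 44.75 MHz.

18.3 MHz, 34.6 MHz, 44.75 MHz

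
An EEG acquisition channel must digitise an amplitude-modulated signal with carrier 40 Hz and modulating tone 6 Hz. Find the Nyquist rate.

92 Hz

AM sidebands sit at fc ± fm = 34 Hz and 46 Hz.
Highest-frequency component: 46 Hz.
Nyquist rate = 2 × 46 Hz = 92 Hz.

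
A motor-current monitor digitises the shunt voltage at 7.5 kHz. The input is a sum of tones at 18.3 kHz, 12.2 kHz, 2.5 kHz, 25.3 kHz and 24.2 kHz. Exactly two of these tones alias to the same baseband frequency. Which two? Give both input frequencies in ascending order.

fs/2 = 3.75 kHz.
18.3 kHz mod fs = 3.3 kHz.
3.3 kHz ≤ fs/2 = 3.75 kHz, appears at 3.3 kHz.
12.2 kHz mod fs = 4.7 kHz.
4.7 kHz > fs/2 = 3.75 kHz, folds to fs − 4.7 kHz = 2.8 kHz.
2.5 kHz ≤ fs/2 = 3.75 kHz, passes unchanged.
25.3 kHz mod fs = 2.8 kHz.
2.8 kHz ≤ fs/2 = 3.75 kHz, appears at 2.8 kHz.
24.2 kHz mod fs = 1.7 kHz.
1.7 kHz ≤ fs/2 = 3.75 kHz, appears at 1.7 kHz.
12.2 kHz and 25.3 kHz both map to 2.8 kHz.

12.2 kHz, 25.3 kHz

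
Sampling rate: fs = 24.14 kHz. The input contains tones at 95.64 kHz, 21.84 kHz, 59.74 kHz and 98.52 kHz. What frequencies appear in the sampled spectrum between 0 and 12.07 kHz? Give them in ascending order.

0.92 kHz, 1.96 kHz, 2.3 kHz, 11.46 kHz

fs/2 = 12.07 kHz.
95.64 kHz mod fs = 23.22 kHz.
23.22 kHz > fs/2 = 12.07 kHz, folds to fs − 23.22 kHz = 0.92 kHz.
21.84 kHz > fs/2 = 12.07 kHz, folds to fs − 21.84 kHz = 2.3 kHz.
59.74 kHz mod fs = 11.46 kHz.
11.46 kHz ≤ fs/2 = 12.07 kHz, appears at 11.46 kHz.
98.52 kHz mod fs = 1.96 kHz.
1.96 kHz ≤ fs/2 = 12.07 kHz, appears at 1.96 kHz.
Distinct values: {0.92 kHz, 1.96 kHz, 2.3 kHz, 11.46 kHz}.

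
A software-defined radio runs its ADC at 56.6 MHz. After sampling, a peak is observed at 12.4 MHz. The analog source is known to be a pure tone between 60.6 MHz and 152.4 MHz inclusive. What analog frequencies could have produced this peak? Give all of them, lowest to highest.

69 MHz, 100.8 MHz, 125.6 MHz

Frequencies that alias to 12.4 MHz are k·fs ± 12.4 MHz for integer k ≥ 0.
k=0: 12.4 MHz.
k=1: 44.2 MHz, 69 MHz.
k=2: 100.8 MHz, 125.6 MHz.
k=3: 157.4 MHz, 182.2 MHz.
Within [60.6 MHz, 152.4 MHz]: 69 MHz, 100.8 MHz, 125.6 MHz.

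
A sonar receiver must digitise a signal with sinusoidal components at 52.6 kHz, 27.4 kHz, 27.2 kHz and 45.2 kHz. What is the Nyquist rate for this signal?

105.2 kHz

Highest-frequency component: 52.6 kHz.
Nyquist rate = 2 × 52.6 kHz = 105.2 kHz.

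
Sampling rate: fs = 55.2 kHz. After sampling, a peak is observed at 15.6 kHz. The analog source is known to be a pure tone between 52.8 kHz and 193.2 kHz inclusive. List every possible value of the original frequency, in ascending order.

Frequencies that alias to 15.6 kHz are k·fs ± 15.6 kHz for integer k ≥ 0.
k=0: 15.6 kHz.
k=1: 39.6 kHz, 70.8 kHz.
k=2: 94.8 kHz, 126 kHz.
k=3: 150 kHz, 181.2 kHz.
k=4: 205.2 kHz, 236.4 kHz.
Within [52.8 kHz, 193.2 kHz]: 70.8 kHz, 94.8 kHz, 126 kHz, 150 kHz, 181.2 kHz.

70.8 kHz, 94.8 kHz, 126 kHz, 150 kHz, 181.2 kHz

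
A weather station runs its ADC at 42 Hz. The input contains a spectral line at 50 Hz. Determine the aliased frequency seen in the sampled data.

50 Hz mod fs = 8 Hz.
8 Hz ≤ fs/2 = 21 Hz, appears at 8 Hz.

8 Hz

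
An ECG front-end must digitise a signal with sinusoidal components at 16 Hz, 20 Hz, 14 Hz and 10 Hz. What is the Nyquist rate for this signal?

40 Hz

Highest-frequency component: 20 Hz.
Nyquist rate = 2 × 20 Hz = 40 Hz.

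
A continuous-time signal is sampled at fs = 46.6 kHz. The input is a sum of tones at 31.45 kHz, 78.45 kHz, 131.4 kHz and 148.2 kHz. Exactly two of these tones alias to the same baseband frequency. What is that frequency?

fs/2 = 23.3 kHz.
31.45 kHz > fs/2 = 23.3 kHz, folds to fs − 31.45 kHz = 15.15 kHz.
78.45 kHz mod fs = 31.85 kHz.
31.85 kHz > fs/2 = 23.3 kHz, folds to fs − 31.85 kHz = 14.75 kHz.
131.4 kHz mod fs = 38.2 kHz.
38.2 kHz > fs/2 = 23.3 kHz, folds to fs − 38.2 kHz = 8.4 kHz.
148.2 kHz mod fs = 8.4 kHz.
8.4 kHz ≤ fs/2 = 23.3 kHz, appears at 8.4 kHz.
131.4 kHz and 148.2 kHz both map to 8.4 kHz.

8.4 kHz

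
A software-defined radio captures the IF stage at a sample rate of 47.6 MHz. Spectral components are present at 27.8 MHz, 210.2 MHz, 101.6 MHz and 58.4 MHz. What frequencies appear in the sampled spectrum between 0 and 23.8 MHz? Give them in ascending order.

fs/2 = 23.8 MHz.
27.8 MHz > fs/2 = 23.8 MHz, folds to fs − 27.8 MHz = 19.8 MHz.
210.2 MHz mod fs = 19.8 MHz.
19.8 MHz ≤ fs/2 = 23.8 MHz, appears at 19.8 MHz.
101.6 MHz mod fs = 6.4 MHz.
6.4 MHz ≤ fs/2 = 23.8 MHz, appears at 6.4 MHz.
58.4 MHz mod fs = 10.8 MHz.
10.8 MHz ≤ fs/2 = 23.8 MHz, appears at 10.8 MHz.
Distinct values: {6.4 MHz, 10.8 MHz, 19.8 MHz}.

6.4 MHz, 10.8 MHz, 19.8 MHz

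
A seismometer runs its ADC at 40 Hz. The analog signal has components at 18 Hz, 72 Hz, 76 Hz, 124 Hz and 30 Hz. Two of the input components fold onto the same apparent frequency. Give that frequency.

4 Hz

fs/2 = 20 Hz.
18 Hz ≤ fs/2 = 20 Hz, passes unchanged.
72 Hz mod fs = 32 Hz.
32 Hz > fs/2 = 20 Hz, folds to fs − 32 Hz = 8 Hz.
76 Hz mod fs = 36 Hz.
36 Hz > fs/2 = 20 Hz, folds to fs − 36 Hz = 4 Hz.
124 Hz mod fs = 4 Hz.
4 Hz ≤ fs/2 = 20 Hz, appears at 4 Hz.
30 Hz > fs/2 = 20 Hz, folds to fs − 30 Hz = 10 Hz.
76 Hz and 124 Hz both map to 4 Hz.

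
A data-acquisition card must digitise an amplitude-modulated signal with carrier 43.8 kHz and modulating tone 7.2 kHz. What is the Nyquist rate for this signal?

102 kHz

AM sidebands sit at fc ± fm = 36.6 kHz and 51 kHz.
Highest-frequency component: 51 kHz.
Nyquist rate = 2 × 51 kHz = 102 kHz.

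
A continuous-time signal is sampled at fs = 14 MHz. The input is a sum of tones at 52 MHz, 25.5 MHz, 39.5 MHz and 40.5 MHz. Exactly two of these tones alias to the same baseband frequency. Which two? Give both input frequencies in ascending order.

fs/2 = 7 MHz.
52 MHz mod fs = 10 MHz.
10 MHz > fs/2 = 7 MHz, folds to fs − 10 MHz = 4 MHz.
25.5 MHz mod fs = 11.5 MHz.
11.5 MHz > fs/2 = 7 MHz, folds to fs − 11.5 MHz = 2.5 MHz.
39.5 MHz mod fs = 11.5 MHz.
11.5 MHz > fs/2 = 7 MHz, folds to fs − 11.5 MHz = 2.5 MHz.
40.5 MHz mod fs = 12.5 MHz.
12.5 MHz > fs/2 = 7 MHz, folds to fs − 12.5 MHz = 1.5 MHz.
25.5 MHz and 39.5 MHz both map to 2.5 MHz.

25.5 MHz, 39.5 MHz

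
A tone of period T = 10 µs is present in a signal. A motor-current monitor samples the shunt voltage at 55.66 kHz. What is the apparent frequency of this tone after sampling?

11.32 kHz

T = 10 µs → f = 1/T = 100 kHz.
100 kHz mod fs = 44.34 kHz.
44.34 kHz > fs/2 = 27.83 kHz, folds to fs − 44.34 kHz = 11.32 kHz.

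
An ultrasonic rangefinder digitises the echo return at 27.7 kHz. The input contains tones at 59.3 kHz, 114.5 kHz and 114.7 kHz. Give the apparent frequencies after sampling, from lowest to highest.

fs/2 = 13.85 kHz.
59.3 kHz mod fs = 3.9 kHz.
3.9 kHz ≤ fs/2 = 13.85 kHz, appears at 3.9 kHz.
114.5 kHz mod fs = 3.7 kHz.
3.7 kHz ≤ fs/2 = 13.85 kHz, appears at 3.7 kHz.
114.7 kHz mod fs = 3.9 kHz.
3.9 kHz ≤ fs/2 = 13.85 kHz, appears at 3.9 kHz.
Distinct values: {3.7 kHz, 3.9 kHz}.

3.7 kHz, 3.9 kHz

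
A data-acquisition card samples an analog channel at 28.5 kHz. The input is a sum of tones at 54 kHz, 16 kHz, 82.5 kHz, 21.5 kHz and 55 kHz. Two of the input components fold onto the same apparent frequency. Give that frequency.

fs/2 = 14.25 kHz.
54 kHz mod fs = 25.5 kHz.
25.5 kHz > fs/2 = 14.25 kHz, folds to fs − 25.5 kHz = 3 kHz.
16 kHz > fs/2 = 14.25 kHz, folds to fs − 16 kHz = 12.5 kHz.
82.5 kHz mod fs = 25.5 kHz.
25.5 kHz > fs/2 = 14.25 kHz, folds to fs − 25.5 kHz = 3 kHz.
21.5 kHz > fs/2 = 14.25 kHz, folds to fs − 21.5 kHz = 7 kHz.
55 kHz mod fs = 26.5 kHz.
26.5 kHz > fs/2 = 14.25 kHz, folds to fs − 26.5 kHz = 2 kHz.
54 kHz and 82.5 kHz both map to 3 kHz.

3 kHz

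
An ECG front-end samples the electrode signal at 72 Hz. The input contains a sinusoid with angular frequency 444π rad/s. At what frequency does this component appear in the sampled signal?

ω = 444π rad/s → f = ω/(2π) = 222 Hz.
222 Hz mod fs = 6 Hz.
6 Hz ≤ fs/2 = 36 Hz, appears at 6 Hz.

6 Hz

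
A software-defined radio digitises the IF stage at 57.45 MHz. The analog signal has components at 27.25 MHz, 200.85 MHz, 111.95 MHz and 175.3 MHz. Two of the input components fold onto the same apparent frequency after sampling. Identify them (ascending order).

111.95 MHz, 175.3 MHz

fs/2 = 28.725 MHz.
27.25 MHz ≤ fs/2 = 28.725 MHz, passes unchanged.
200.85 MHz mod fs = 28.5 MHz.
28.5 MHz ≤ fs/2 = 28.725 MHz, appears at 28.5 MHz.
111.95 MHz mod fs = 54.5 MHz.
54.5 MHz > fs/2 = 28.725 MHz, folds to fs − 54.5 MHz = 2.95 MHz.
175.3 MHz mod fs = 2.95 MHz.
2.95 MHz ≤ fs/2 = 28.725 MHz, appears at 2.95 MHz.
111.95 MHz and 175.3 MHz both map to 2.95 MHz.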